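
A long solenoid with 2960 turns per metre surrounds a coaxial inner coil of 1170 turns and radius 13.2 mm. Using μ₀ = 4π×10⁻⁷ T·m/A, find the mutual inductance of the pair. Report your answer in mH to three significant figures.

M ≈ 2.38 mH

The outer solenoid produces a uniform field B₁ = μ₀n₁I₁ across the inner coil,
so the flux linkage is N₂Φ = N₂B₁A₂ = μ₀n₁N₂A₂·I₁, giving M = μ₀n₁N₂A₂.
A₂ = πr² = π(1.320×10^-2 m)² = 5.474×10^-4 m².
M = (4π×10⁻⁷)(2960)(1170)(5.474×10^-4) = 2.382×10^-3 H.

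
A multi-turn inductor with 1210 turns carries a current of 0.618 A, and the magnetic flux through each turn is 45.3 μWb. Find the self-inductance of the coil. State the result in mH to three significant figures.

L ≈ 88.7 mH

Self-inductance is defined by L = NΦ_B/I (flux linkage over current).
L = (1210)(4.530×10^-5 Wb)/(0.618 A) = 8.869×10^-2 H.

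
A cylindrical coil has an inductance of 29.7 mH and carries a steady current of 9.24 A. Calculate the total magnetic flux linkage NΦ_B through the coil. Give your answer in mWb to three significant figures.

From L = NΦ_B/I, the flux linkage is NΦ_B = LI.
NΦ_B = (2.970×10^-2 H)(9.24 A) = 0.2744 Wb.

NΦ_B ≈ 274 mWb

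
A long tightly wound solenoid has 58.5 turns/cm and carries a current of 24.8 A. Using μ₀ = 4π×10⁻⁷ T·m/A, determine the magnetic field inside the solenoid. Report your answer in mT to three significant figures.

Inside a long solenoid, B = μ₀nI.
B = (4π×10⁻⁷)(5.850×10^3 m⁻¹)(24.8 A) = 0.1823 T.

B ≈ 182 mT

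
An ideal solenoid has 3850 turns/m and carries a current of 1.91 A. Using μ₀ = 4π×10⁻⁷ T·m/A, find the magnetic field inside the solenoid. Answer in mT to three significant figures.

Inside a long solenoid, B = μ₀nI.
B = (4π×10⁻⁷)(3.850×10^3 m⁻¹)(1.91 A) = 9.241×10^-3 T.

B ≈ 9.24 mT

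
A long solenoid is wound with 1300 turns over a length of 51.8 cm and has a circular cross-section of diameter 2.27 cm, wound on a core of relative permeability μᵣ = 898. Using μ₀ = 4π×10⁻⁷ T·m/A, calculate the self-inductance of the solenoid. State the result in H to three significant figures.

A = π(d/2)² = π(1.135×10^-2 m)² = 4.047×10^-4 m².
For a long solenoid, L = μ₀μᵣN²A/ℓ.
L = (4π×10⁻⁷)(898)(1300)²(4.047×10^-4)/(0.518 m) = 1.49 H.

L ≈ 1.49 H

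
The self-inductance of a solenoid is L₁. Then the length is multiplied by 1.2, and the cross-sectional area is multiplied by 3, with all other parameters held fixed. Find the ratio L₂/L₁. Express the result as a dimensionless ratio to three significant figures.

For a solenoid, L ∝ μᵣN²A/ℓ.
L₂/L₁ = (1.2)^-1 × (3) = 2.50.

L₂/L₁ = 2.50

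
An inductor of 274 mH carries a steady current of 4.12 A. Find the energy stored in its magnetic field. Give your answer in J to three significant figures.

U ≈ 2.33 J

Stored magnetic energy: U = ½LI².
U = ½(0.274 H)(4.12 A)² = 2.325 J.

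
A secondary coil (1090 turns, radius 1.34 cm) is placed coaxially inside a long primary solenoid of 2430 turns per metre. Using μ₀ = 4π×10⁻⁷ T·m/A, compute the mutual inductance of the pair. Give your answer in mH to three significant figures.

M ≈ 1.88 mH

The outer solenoid produces a uniform field B₁ = μ₀n₁I₁ across the inner coil,
so the flux linkage is N₂Φ = N₂B₁A₂ = μ₀n₁N₂A₂·I₁, giving M = μ₀n₁N₂A₂.
A₂ = πr² = π(1.340×10^-2 m)² = 5.641×10^-4 m².
M = (4π×10⁻⁷)(2430)(1090)(5.641×10^-4) = 1.878×10^-3 H.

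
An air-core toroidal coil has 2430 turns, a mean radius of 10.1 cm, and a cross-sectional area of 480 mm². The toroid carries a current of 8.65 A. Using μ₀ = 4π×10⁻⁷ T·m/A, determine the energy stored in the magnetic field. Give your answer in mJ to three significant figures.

U ≈ 210 mJ

L = μ₀N²A/(2πR) = (4π×10⁻⁷)(2430)²(4.800×10^-4)/(2π×0.101) = 5.613×10^-3 H.
U = ½LI² = ½(5.613×10^-3)(8.65)² = 0.21 J.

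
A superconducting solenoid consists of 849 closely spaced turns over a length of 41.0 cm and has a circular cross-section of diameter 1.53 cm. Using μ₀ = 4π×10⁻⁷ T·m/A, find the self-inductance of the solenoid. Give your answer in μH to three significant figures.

L ≈ 406 μH

A = π(d/2)² = π(7.650×10^-3 m)² = 1.839×10^-4 m².
For a long solenoid, L = μ₀N²A/ℓ.
L = (4π×10⁻⁷)(849)²(1.839×10^-4)/(0.41 m) = 4.062×10^-4 H.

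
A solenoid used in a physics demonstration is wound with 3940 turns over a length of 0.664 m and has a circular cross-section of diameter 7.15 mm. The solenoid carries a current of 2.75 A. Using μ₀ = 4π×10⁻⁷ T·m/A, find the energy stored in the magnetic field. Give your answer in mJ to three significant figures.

A = π(d/2)² = π(3.575×10^-3 m)² = 4.015×10^-5 m².
L = μ₀N²A/ℓ = (4π×10⁻⁷)(3940)²(4.015×10^-5)/(0.664) = 1.180×10^-3 H.
U = ½LI² = ½(1.180×10^-3)(2.75)² = 4.460×10^-3 J.

U ≈ 4.46 mJ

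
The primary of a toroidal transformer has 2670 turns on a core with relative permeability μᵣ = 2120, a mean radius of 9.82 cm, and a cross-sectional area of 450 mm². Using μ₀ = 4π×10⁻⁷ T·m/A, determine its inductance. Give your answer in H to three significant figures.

L ≈ 13.9 H

For a thin toroid, L = μ₀μᵣN²A/(2πR).
L = (4π×10⁻⁷)(2120)(2670)²(4.500×10^-4) / (2π×9.820×10^-2 m) = 13.85 H.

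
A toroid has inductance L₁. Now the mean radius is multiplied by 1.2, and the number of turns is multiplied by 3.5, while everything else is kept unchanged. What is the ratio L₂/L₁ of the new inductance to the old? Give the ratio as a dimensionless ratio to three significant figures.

For a toroid, L ∝ μᵣN²A/R.
L₂/L₁ = (1.2)^-1 × (3.5)^2 = 10.2.

L₂/L₁ = 10.2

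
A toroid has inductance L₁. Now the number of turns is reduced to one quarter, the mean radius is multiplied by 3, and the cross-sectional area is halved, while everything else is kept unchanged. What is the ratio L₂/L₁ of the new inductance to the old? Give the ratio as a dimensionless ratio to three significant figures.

L₂/L₁ = 0.0104

For a toroid, L ∝ μᵣN²A/R.
L₂/L₁ = (0.25)^2 × (3)^-1 × (0.5) = 0.0104.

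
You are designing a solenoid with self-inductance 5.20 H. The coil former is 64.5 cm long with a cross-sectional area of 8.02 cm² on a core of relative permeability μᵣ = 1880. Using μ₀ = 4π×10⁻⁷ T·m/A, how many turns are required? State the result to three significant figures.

A = 8.02 cm² = 8.020×10^-4 m².
From L = μ₀μᵣN²A/ℓ, N = √(Lℓ / (μ₀μᵣA)).
N = √[(5.2)(0.645) / ((4π×10⁻⁷)(1880)×8.020×10^-4)] = √(1.770×10^6) ≈ 1330.5.

N ≈ 1330 turns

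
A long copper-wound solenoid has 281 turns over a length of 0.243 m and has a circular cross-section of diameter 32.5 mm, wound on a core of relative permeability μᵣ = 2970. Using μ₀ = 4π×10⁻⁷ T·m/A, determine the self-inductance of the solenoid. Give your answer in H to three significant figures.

A = π(d/2)² = π(1.625×10^-2 m)² = 8.296×10^-4 m².
For a long solenoid, L = μ₀μᵣN²A/ℓ.
L = (4π×10⁻⁷)(2970)(281)²(8.296×10^-4)/(0.243 m) = 1.006 H.

L ≈ 1.01 H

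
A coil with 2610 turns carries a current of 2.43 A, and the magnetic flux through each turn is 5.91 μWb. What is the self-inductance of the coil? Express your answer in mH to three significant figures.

Self-inductance is defined by L = NΦ_B/I (flux linkage over current).
L = (2610)(5.910×10^-6 Wb)/(2.43 A) = 6.348×10^-3 H.

L ≈ 6.35 mH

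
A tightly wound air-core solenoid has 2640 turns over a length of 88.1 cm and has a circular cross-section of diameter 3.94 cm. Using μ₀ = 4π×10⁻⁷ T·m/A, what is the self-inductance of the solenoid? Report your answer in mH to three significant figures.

A = π(d/2)² = π(1.970×10^-2 m)² = 1.219×10^-3 m².
For a long solenoid, L = μ₀N²A/ℓ.
L = (4π×10⁻⁷)(2640)²(1.219×10^-3)/(0.881 m) = 1.212×10^-2 H.

L ≈ 12.1 mH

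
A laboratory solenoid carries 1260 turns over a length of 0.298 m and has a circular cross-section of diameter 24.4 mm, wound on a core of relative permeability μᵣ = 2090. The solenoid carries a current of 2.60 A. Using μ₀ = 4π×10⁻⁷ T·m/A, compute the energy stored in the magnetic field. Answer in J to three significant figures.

A = π(d/2)² = π(1.220×10^-2 m)² = 4.676×10^-4 m².
L = μ₀μᵣN²A/ℓ = (4π×10⁻⁷)(2090)(1260)²(4.676×10^-4)/(0.298) = 6.543 H.
U = ½LI² = ½(6.543)(2.60)² = 22.11 J.

U ≈ 22.1 J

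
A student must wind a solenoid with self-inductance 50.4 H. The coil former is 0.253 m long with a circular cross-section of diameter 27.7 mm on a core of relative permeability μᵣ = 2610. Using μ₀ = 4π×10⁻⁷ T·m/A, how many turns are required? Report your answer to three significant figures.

A = π(d/2)² = π(1.385×10^-2 m)² = 6.026×10^-4 m².
From L = μ₀μᵣN²A/ℓ, N = √(Lℓ / (μ₀μᵣA)).
N = √[(50.4)(0.253) / ((4π×10⁻⁷)(2610)×6.026×10^-4)] = √(6.451×10^6) ≈ 2540.0.

N ≈ 2540 turns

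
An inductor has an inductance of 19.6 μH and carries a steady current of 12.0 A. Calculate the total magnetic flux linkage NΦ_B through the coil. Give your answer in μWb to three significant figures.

NΦ_B ≈ 235 μWb

From L = NΦ_B/I, the flux linkage is NΦ_B = LI.
NΦ_B = (1.960×10^-5 H)(12.0 A) = 2.352×10^-4 Wb.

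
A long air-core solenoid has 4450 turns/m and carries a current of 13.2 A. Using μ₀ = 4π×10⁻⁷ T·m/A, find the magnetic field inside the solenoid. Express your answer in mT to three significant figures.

B ≈ 73.8 mT

Inside a long solenoid, B = μ₀nI.
B = (4π×10⁻⁷)(4.450×10^3 m⁻¹)(13.2 A) = 7.381×10^-2 T.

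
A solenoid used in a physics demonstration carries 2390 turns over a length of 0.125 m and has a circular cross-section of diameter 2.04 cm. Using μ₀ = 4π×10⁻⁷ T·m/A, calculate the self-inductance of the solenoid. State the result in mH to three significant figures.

L ≈ 18.8 mH

A = π(d/2)² = π(1.020×10^-2 m)² = 3.269×10^-4 m².
For a long solenoid, L = μ₀N²A/ℓ.
L = (4π×10⁻⁷)(2390)²(3.269×10^-4)/(0.125 m) = 1.877×10^-2 H.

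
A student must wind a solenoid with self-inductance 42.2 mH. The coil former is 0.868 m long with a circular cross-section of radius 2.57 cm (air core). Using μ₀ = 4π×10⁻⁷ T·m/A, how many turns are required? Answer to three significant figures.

N ≈ 3750 turns

A = πr² = π(2.570×10^-2 m)² = 2.07499×10^-3 m².
From L = μ₀N²A/ℓ, N = √(Lℓ / (μ₀A)).
N = √[(4.220×10^-2)(0.868) / ((4π×10⁻⁷)×2.07499×10^-3)] = √(1.4048×10^7) ≈ 3748.0.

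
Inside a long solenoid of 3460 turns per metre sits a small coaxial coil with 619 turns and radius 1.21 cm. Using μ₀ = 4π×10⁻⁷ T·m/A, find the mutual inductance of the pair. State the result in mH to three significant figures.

M ≈ 1.24 mH

The outer solenoid produces a uniform field B₁ = μ₀n₁I₁ across the inner coil,
so the flux linkage is N₂Φ = N₂B₁A₂ = μ₀n₁N₂A₂·I₁, giving M = μ₀n₁N₂A₂.
A₂ = πr² = π(1.210×10^-2 m)² = 4.600×10^-4 m².
M = (4π×10⁻⁷)(3460)(619)(4.600×10^-4) = 1.238×10^-3 H.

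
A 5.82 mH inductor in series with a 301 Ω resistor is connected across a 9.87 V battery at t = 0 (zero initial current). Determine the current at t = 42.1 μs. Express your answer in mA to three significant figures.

τ = L/R = 5.820×10^-3/301 = 1.934×10^-5 s; final current I_∞ = ε/R = 9.87/301 = 3.279×10^-2 A.
I(t) = I_∞(1 − e^(−t/τ)) with t/τ = 2.177.
I = (3.279×10^-2)(1 − e^(−2.177)) = 2.907×10^-2 A.

I ≈ 29.1 mA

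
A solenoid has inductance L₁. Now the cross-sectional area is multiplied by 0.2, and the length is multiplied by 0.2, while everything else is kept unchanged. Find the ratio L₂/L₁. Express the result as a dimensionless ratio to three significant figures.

For a solenoid, L ∝ μᵣN²A/ℓ.
L₂/L₁ = (0.2) × (0.2)^-1 = 1.00.

L₂/L₁ = 1.00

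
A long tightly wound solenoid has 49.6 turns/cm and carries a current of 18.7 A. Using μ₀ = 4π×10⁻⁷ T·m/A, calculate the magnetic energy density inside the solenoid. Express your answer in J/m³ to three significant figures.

u ≈ 5410 J/m³

B = μ₀nI = (4π×10⁻⁷)(4.960×10^3)(18.7) = 0.1166 T.
u = B²/(2μ₀) = (0.1166)²/(2×4π×10⁻⁷) = 5.405×10^3 J/m³.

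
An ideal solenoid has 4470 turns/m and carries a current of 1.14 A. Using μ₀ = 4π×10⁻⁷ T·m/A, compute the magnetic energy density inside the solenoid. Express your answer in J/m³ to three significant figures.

B = μ₀nI = (4π×10⁻⁷)(4.470×10^3)(1.14) = 6.404×10^-3 T.
u = B²/(2μ₀) = (6.404×10^-3)²/(2×4π×10⁻⁷) = 16.32 J/m³.

u ≈ 16.3 J/m³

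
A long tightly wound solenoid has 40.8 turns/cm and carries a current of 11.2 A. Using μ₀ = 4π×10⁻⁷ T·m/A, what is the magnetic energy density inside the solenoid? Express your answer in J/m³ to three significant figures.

u ≈ 1310 J/m³

B = μ₀nI = (4π×10⁻⁷)(4.080×10^3)(11.2) = 5.742×10^-2 T.
u = B²/(2μ₀) = (5.742×10^-2)²/(2×4π×10⁻⁷) = 1.312×10^3 J/m³.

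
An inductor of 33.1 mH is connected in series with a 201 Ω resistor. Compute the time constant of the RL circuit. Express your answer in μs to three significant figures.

τ = L/R = (3.310×10^-2 H)/(201 Ω) = 1.647×10^-4 s.

τ ≈ 165 μs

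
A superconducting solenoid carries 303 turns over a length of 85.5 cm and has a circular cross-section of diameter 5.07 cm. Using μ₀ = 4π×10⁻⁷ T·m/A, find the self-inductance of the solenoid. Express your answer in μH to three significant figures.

L ≈ 272 μH

A = π(d/2)² = π(2.535×10^-2 m)² = 2.019×10^-3 m².
For a long solenoid, L = μ₀N²A/ℓ.
L = (4π×10⁻⁷)(303)²(2.019×10^-3)/(0.855 m) = 2.724×10^-4 H.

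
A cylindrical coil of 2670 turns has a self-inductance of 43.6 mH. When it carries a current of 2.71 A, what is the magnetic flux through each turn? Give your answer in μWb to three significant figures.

Φ_B ≈ 44.3 μWb

From L = NΦ_B/I, the flux per turn is Φ_B = LI/N.
Φ_B = (4.360×10^-2 H)(2.71 A)/2670 = 4.425×10^-5 Wb.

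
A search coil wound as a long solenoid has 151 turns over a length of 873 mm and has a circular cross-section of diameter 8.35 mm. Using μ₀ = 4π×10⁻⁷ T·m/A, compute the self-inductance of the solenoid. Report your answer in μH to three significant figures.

L ≈ 1.80 μH

A = π(d/2)² = π(4.175×10^-3 m)² = 5.476×10^-5 m².
For a long solenoid, L = μ₀N²A/ℓ.
L = (4π×10⁻⁷)(151)²(5.476×10^-5)/(0.873 m) = 1.797×10^-6 H.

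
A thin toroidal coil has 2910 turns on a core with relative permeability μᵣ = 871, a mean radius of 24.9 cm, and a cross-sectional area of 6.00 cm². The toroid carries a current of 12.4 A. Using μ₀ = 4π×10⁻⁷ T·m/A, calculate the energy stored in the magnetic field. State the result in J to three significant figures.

L = μ₀μᵣN²A/(2πR) = (4π×10⁻⁷)(871)(2910)²(6.000×10^-4)/(2π×0.249) = 3.5546 H.
U = ½LI² = ½(3.5546)(12.4)² = 273.3 J.

U ≈ 273 J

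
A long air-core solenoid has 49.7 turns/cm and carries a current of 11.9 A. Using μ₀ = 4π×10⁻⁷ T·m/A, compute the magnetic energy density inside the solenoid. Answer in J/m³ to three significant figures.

B = μ₀nI = (4π×10⁻⁷)(4.970×10^3)(11.9) = 7.432×10^-2 T.
u = B²/(2μ₀) = (7.432×10^-2)²/(2×4π×10⁻⁷) = 2.198×10^3 J/m³.

u ≈ 2200 J/m³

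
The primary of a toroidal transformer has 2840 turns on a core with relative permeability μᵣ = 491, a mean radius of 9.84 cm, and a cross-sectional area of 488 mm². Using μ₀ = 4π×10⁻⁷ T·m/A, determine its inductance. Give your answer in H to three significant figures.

L ≈ 3.93 H

For a thin toroid, L = μ₀μᵣN²A/(2πR).
L = (4π×10⁻⁷)(491)(2840)²(4.880×10^-4) / (2π×9.840×10^-2 m) = 3.928 H.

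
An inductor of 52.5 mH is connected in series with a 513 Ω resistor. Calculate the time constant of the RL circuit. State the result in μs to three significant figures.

τ ≈ 102 μs

τ = L/R = (5.250×10^-2 H)/(513 Ω) = 1.023×10^-4 s.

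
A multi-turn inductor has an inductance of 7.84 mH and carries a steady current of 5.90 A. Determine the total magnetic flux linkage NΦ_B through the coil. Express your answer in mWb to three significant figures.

From L = NΦ_B/I, the flux linkage is NΦ_B = LI.
NΦ_B = (7.840×10^-3 H)(5.90 A) = 4.626×10^-2 Wb.

NΦ_B ≈ 46.3 mWb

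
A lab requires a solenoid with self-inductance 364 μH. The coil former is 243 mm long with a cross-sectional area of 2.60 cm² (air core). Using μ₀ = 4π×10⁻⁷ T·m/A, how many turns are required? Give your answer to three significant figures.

A = 2.60 cm² = 2.600×10^-4 m².
From L = μ₀N²A/ℓ, N = √(Lℓ / (μ₀A)).
N = √[(3.640×10^-4)(0.243) / ((4π×10⁻⁷)×2.600×10^-4)] = √(2.707×10^5) ≈ 520.3.

N ≈ 520 turns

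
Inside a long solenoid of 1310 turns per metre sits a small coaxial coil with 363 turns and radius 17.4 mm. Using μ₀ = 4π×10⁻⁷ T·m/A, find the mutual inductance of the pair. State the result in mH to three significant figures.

The outer solenoid produces a uniform field B₁ = μ₀n₁I₁ across the inner coil,
so the flux linkage is N₂Φ = N₂B₁A₂ = μ₀n₁N₂A₂·I₁, giving M = μ₀n₁N₂A₂.
A₂ = πr² = π(1.740×10^-2 m)² = 9.511×10^-4 m².
M = (4π×10⁻⁷)(1310)(363)(9.511×10^-4) = 5.684×10^-4 H.

M ≈ 0.568 mH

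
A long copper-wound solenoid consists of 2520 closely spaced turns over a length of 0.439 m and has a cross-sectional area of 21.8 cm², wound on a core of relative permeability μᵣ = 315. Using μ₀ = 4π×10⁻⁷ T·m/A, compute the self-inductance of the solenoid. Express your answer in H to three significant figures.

A = 21.8 cm² = 2.180×10^-3 m².
For a long solenoid, L = μ₀μᵣN²A/ℓ.
L = (4π×10⁻⁷)(315)(2520)²(2.180×10^-3)/(0.439 m) = 12.48 H.

L ≈ 12.5 H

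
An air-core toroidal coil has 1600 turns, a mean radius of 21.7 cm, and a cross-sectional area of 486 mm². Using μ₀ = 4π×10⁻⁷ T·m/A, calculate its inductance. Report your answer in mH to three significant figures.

For a thin toroid, L = μ₀N²A/(2πR).
L = (4π×10⁻⁷)(1600)²(4.860×10^-4) / (2π×0.217 m) = 1.147×10^-3 H.

L ≈ 1.15 mH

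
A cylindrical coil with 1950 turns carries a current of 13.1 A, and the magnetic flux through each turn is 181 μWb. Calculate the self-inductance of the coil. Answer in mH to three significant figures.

Self-inductance is defined by L = NΦ_B/I (flux linkage over current).
L = (1950)(1.810×10^-4 Wb)/(13.1 A) = 2.694×10^-2 H.

L ≈ 26.9 mH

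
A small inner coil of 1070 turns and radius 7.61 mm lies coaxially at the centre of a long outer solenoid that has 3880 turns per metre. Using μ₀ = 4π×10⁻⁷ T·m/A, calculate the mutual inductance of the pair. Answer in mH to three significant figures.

M ≈ 0.949 mH

The outer solenoid produces a uniform field B₁ = μ₀n₁I₁ across the inner coil,
so the flux linkage is N₂Φ = N₂B₁A₂ = μ₀n₁N₂A₂·I₁, giving M = μ₀n₁N₂A₂.
A₂ = πr² = π(7.610×10^-3 m)² = 1.819×10^-4 m².
M = (4π×10⁻⁷)(3880)(1070)(1.819×10^-4) = 9.492×10^-4 H.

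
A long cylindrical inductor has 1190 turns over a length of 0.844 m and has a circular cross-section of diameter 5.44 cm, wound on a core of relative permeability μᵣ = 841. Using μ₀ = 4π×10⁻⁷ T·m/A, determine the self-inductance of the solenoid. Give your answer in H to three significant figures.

L ≈ 4.12 H

A = π(d/2)² = π(2.720×10^-2 m)² = 2.324×10^-3 m².
For a long solenoid, L = μ₀μᵣN²A/ℓ.
L = (4π×10⁻⁷)(841)(1190)²(2.324×10^-3)/(0.844 m) = 4.121 H.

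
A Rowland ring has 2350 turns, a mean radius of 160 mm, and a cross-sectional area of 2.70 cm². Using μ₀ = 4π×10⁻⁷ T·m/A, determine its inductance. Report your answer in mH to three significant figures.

For a thin toroid, L = μ₀N²A/(2πR).
L = (4π×10⁻⁷)(2350)²(2.700×10^-4) / (2π×0.16 m) = 1.864×10^-3 H.

L ≈ 1.86 mH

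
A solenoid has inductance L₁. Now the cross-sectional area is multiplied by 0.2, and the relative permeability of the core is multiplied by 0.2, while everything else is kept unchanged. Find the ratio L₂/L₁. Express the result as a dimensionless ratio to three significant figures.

For a solenoid, L ∝ μᵣN²A/ℓ.
L₂/L₁ = (0.2) × (0.2) = 0.0400.

L₂/L₁ = 0.0400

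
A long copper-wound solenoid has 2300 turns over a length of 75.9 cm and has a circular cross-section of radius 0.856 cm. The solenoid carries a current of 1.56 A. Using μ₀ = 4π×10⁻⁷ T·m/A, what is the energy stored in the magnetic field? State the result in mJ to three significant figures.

A = πr² = π(8.560×10^-3 m)² = 2.302×10^-4 m².
L = μ₀N²A/ℓ = (4π×10⁻⁷)(2300)²(2.302×10^-4)/(0.759) = 2.016×10^-3 H.
U = ½LI² = ½(2.016×10^-3)(1.56)² = 2.453×10^-3 J.

U ≈ 2.45 mJ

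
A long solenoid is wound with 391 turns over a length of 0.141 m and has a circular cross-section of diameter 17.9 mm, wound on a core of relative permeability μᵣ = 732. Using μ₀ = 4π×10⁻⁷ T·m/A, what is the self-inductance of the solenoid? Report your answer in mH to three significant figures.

L ≈ 251 mH

A = π(d/2)² = π(8.950×10^-3 m)² = 2.516×10^-4 m².
For a long solenoid, L = μ₀μᵣN²A/ℓ.
L = (4π×10⁻⁷)(732)(391)²(2.516×10^-4)/(0.141 m) = 0.251 H.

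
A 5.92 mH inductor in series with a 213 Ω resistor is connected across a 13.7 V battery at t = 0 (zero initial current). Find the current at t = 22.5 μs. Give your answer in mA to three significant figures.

τ = L/R = 5.920×10^-3/213 = 2.779×10^-5 s; final current I_∞ = ε/R = 13.7/213 = 6.432×10^-2 A.
I(t) = I_∞(1 − e^(−t/τ)) with t/τ = 0.810.
I = (6.432×10^-2)(1 − e^(−0.810)) = 3.569×10^-2 A.

I ≈ 35.7 mA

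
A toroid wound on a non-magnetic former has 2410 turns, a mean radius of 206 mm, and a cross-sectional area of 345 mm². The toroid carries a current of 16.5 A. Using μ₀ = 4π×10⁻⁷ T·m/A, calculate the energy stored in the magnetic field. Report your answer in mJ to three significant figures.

U ≈ 265 mJ

L = μ₀N²A/(2πR) = (4π×10⁻⁷)(2410)²(3.450×10^-4)/(2π×0.206) = 1.945×10^-3 H.
U = ½LI² = ½(1.945×10^-3)(16.5)² = 0.2648 J.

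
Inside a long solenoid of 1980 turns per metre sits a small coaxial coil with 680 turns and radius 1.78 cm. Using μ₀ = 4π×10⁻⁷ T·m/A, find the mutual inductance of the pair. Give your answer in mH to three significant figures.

M ≈ 1.68 mH

The outer solenoid produces a uniform field B₁ = μ₀n₁I₁ across the inner coil,
so the flux linkage is N₂Φ = N₂B₁A₂ = μ₀n₁N₂A₂·I₁, giving M = μ₀n₁N₂A₂.
A₂ = πr² = π(1.780×10^-2 m)² = 9.954×10^-4 m².
M = (4π×10⁻⁷)(1980)(680)(9.954×10^-4) = 1.684×10^-3 H.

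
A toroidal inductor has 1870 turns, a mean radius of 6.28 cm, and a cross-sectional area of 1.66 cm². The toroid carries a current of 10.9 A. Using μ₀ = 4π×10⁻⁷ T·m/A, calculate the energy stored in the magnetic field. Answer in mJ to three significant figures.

L = μ₀N²A/(2πR) = (4π×10⁻⁷)(1870)²(1.660×10^-4)/(2π×6.280×10^-2) = 1.849×10^-3 H.
U = ½LI² = ½(1.849×10^-3)(10.9)² = 0.1098 J.

U ≈ 110 mJ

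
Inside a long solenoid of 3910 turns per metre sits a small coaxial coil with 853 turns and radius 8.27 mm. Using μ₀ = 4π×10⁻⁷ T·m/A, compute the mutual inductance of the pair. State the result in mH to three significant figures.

M ≈ 0.901 mH

The outer solenoid produces a uniform field B₁ = μ₀n₁I₁ across the inner coil,
so the flux linkage is N₂Φ = N₂B₁A₂ = μ₀n₁N₂A₂·I₁, giving M = μ₀n₁N₂A₂.
A₂ = πr² = π(8.270×10^-3 m)² = 2.149×10^-4 m².
M = (4π×10⁻⁷)(3910)(853)(2.149×10^-4) = 9.005×10^-4 H.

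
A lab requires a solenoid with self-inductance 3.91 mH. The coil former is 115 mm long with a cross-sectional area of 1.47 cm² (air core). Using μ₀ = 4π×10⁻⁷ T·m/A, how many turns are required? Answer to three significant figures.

N ≈ 1560 turns

A = 1.47 cm² = 1.470×10^-4 m².
From L = μ₀N²A/ℓ, N = √(Lℓ / (μ₀A)).
N = √[(3.910×10^-3)(0.115) / ((4π×10⁻⁷)×1.470×10^-4)] = √(2.434×10^6) ≈ 1560.2.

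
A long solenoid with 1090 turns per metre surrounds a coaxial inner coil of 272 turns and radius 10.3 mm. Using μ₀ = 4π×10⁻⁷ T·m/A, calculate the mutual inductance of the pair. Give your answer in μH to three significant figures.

M ≈ 124 μH

The outer solenoid produces a uniform field B₁ = μ₀n₁I₁ across the inner coil,
so the flux linkage is N₂Φ = N₂B₁A₂ = μ₀n₁N₂A₂·I₁, giving M = μ₀n₁N₂A₂.
A₂ = πr² = π(1.030×10^-2 m)² = 3.333×10^-4 m².
M = (4π×10⁻⁷)(1090)(272)(3.333×10^-4) = 1.242×10^-4 H.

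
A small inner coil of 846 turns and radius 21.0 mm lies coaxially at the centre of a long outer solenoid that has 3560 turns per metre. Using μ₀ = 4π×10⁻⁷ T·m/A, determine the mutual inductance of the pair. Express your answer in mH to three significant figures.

M ≈ 5.24 mH

The outer solenoid produces a uniform field B₁ = μ₀n₁I₁ across the inner coil,
so the flux linkage is N₂Φ = N₂B₁A₂ = μ₀n₁N₂A₂·I₁, giving M = μ₀n₁N₂A₂.
A₂ = πr² = π(2.100×10^-2 m)² = 1.385×10^-3 m².
M = (4π×10⁻⁷)(3560)(846)(1.385×10^-3) = 5.243×10^-3 H.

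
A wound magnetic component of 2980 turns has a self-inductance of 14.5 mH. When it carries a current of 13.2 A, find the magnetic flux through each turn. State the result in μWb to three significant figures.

Φ_B ≈ 64.2 μWb

From L = NΦ_B/I, the flux per turn is Φ_B = LI/N.
Φ_B = (1.450×10^-2 H)(13.2 A)/2980 = 6.423×10^-5 Wb.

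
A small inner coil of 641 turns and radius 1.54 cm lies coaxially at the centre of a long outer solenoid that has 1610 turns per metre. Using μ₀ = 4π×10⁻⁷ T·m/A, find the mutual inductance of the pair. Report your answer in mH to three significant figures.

M ≈ 0.966 mH

The outer solenoid produces a uniform field B₁ = μ₀n₁I₁ across the inner coil,
so the flux linkage is N₂Φ = N₂B₁A₂ = μ₀n₁N₂A₂·I₁, giving M = μ₀n₁N₂A₂.
A₂ = πr² = π(1.540×10^-2 m)² = 7.451×10^-4 m².
M = (4π×10⁻⁷)(1610)(641)(7.451×10^-4) = 9.662×10^-4 H.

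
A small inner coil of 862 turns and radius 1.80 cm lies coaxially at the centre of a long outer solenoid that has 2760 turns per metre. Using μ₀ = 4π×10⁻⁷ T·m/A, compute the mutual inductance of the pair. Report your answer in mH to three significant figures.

M ≈ 3.04 mH

The outer solenoid produces a uniform field B₁ = μ₀n₁I₁ across the inner coil,
so the flux linkage is N₂Φ = N₂B₁A₂ = μ₀n₁N₂A₂·I₁, giving M = μ₀n₁N₂A₂.
A₂ = πr² = π(1.800×10^-2 m)² = 1.018×10^-3 m².
M = (4π×10⁻⁷)(2760)(862)(1.018×10^-3) = 3.043×10^-3 H.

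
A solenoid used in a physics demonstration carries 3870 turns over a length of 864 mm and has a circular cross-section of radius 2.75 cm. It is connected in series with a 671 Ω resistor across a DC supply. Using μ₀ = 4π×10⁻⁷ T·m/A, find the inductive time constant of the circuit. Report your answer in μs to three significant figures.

A = πr² = π(2.750×10^-2 m)² = 2.376×10^-3 m².
L = μ₀N²A/ℓ = (4π×10⁻⁷)(3870)²(2.376×10^-3)/(0.864) = 5.175×10^-2 H.
τ = L/R = (5.175×10^-2)/(671) = 7.713×10^-5 s.

τ ≈ 77.1 μs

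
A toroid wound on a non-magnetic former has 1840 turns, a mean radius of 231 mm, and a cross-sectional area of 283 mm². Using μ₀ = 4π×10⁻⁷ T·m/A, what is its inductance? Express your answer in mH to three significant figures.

L ≈ 0.830 mH

For a thin toroid, L = μ₀N²A/(2πR).
L = (4π×10⁻⁷)(1840)²(2.830×10^-4) / (2π×0.231 m) = 8.295×10^-4 H.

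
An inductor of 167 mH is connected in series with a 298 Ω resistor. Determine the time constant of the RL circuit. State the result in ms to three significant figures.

τ = L/R = (0.167 H)/(298 Ω) = 5.604×10^-4 s.

τ ≈ 0.560 ms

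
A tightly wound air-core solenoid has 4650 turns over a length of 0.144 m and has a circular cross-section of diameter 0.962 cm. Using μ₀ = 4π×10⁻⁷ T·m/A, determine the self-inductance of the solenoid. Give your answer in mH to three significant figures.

L ≈ 13.7 mH

A = π(d/2)² = π(4.810×10^-3 m)² = 7.268×10^-5 m².
For a long solenoid, L = μ₀N²A/ℓ.
L = (4π×10⁻⁷)(4650)²(7.268×10^-5)/(0.144 m) = 1.371×10^-2 H.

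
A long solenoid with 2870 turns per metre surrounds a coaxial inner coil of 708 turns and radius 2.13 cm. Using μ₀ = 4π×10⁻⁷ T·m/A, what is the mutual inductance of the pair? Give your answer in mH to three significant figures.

The outer solenoid produces a uniform field B₁ = μ₀n₁I₁ across the inner coil,
so the flux linkage is N₂Φ = N₂B₁A₂ = μ₀n₁N₂A₂·I₁, giving M = μ₀n₁N₂A₂.
A₂ = πr² = π(2.130×10^-2 m)² = 1.425×10^-3 m².
M = (4π×10⁻⁷)(2870)(708)(1.425×10^-3) = 3.639×10^-3 H.

M ≈ 3.64 mH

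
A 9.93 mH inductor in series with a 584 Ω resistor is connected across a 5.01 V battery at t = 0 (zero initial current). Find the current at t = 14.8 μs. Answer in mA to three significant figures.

τ = L/R = 9.930×10^-3/584 = 1.700×10^-5 s; final current I_∞ = ε/R = 5.01/584 = 8.579×10^-3 A.
I(t) = I_∞(1 − e^(−t/τ)) with t/τ = 0.870.
I = (8.579×10^-3)(1 − e^(−0.870)) = 4.986×10^-3 A.

I ≈ 4.99 mA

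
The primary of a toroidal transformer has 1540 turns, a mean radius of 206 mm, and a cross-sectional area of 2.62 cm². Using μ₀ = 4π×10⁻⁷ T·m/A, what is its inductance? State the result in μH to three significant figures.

For a thin toroid, L = μ₀N²A/(2πR).
L = (4π×10⁻⁷)(1540)²(2.620×10^-4) / (2π×0.206 m) = 6.033×10^-4 H.

L ≈ 603 μH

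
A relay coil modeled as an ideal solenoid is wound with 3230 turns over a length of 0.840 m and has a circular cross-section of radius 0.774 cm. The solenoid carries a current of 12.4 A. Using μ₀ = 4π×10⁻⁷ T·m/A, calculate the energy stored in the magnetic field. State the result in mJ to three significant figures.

U ≈ 226 mJ

A = πr² = π(7.740×10^-3 m)² = 1.882×10^-4 m².
L = μ₀N²A/ℓ = (4π×10⁻⁷)(3230)²(1.882×10^-4)/(0.84) = 2.937×10^-3 H.
U = ½LI² = ½(2.937×10^-3)(12.4)² = 0.2258 J.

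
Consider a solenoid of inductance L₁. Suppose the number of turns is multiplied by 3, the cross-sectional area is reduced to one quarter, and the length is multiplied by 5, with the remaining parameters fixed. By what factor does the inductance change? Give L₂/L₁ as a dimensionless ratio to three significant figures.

For a solenoid, L ∝ μᵣN²A/ℓ.
L₂/L₁ = (3)^2 × (0.25) × (5)^-1 = 0.450.

L₂/L₁ = 0.450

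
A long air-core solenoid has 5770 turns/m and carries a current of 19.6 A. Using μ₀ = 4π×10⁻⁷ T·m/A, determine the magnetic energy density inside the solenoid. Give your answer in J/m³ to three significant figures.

B = μ₀nI = (4π×10⁻⁷)(5.770×10^3)(19.6) = 0.1421 T.
u = B²/(2μ₀) = (0.1421)²/(2×4π×10⁻⁷) = 8.036×10^3 J/m³.

u ≈ 8040 J/m³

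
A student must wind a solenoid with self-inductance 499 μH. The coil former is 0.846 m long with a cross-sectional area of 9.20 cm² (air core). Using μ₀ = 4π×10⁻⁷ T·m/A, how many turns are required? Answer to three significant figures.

A = 9.20 cm² = 9.200×10^-4 m².
From L = μ₀N²A/ℓ, N = √(Lℓ / (μ₀A)).
N = √[(4.990×10^-4)(0.846) / ((4π×10⁻⁷)×9.200×10^-4)] = √(3.652×10^5) ≈ 604.3.

N ≈ 604 turns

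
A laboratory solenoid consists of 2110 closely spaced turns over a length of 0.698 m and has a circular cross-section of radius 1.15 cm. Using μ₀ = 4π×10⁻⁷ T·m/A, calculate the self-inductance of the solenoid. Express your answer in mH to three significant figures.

L ≈ 3.33 mH

A = πr² = π(1.150×10^-2 m)² = 4.1548×10^-4 m².
For a long solenoid, L = μ₀N²A/ℓ.
L = (4π×10⁻⁷)(2110)²(4.1548×10^-4)/(0.698 m) = 3.330×10^-3 H.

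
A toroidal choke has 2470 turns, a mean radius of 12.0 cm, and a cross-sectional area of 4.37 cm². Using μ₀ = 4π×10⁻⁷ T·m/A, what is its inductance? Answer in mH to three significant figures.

For a thin toroid, L = μ₀N²A/(2πR).
L = (4π×10⁻⁷)(2470)²(4.370×10^-4) / (2π×0.12 m) = 4.443×10^-3 H.

L ≈ 4.44 mH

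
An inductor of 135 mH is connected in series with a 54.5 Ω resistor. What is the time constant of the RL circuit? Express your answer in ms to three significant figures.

τ ≈ 2.48 ms

τ = L/R = (0.135 H)/(54.5 Ω) = 2.477×10^-3 s.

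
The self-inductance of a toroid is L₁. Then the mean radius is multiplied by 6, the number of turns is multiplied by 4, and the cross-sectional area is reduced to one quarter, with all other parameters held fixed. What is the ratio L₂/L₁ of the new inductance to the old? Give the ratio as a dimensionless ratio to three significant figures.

For a toroid, L ∝ μᵣN²A/R.
L₂/L₁ = (6)^-1 × (4)^2 × (0.25) = 0.667.

L₂/L₁ = 0.667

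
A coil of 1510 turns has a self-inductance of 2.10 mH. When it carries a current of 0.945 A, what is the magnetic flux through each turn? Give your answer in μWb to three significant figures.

Φ_B ≈ 1.31 μWb

From L = NΦ_B/I, the flux per turn is Φ_B = LI/N.
Φ_B = (2.100×10^-3 H)(0.945 A)/1510 = 1.314×10^-6 Wb.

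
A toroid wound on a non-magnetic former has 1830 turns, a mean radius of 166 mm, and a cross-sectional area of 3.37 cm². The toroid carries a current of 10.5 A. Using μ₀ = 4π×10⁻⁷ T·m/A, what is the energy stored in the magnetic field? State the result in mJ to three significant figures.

L = μ₀N²A/(2πR) = (4π×10⁻⁷)(1830)²(3.370×10^-4)/(2π×0.166) = 1.360×10^-3 H.
U = ½LI² = ½(1.360×10^-3)(10.5)² = 7.496×10^-2 J.

U ≈ 75.0 mJ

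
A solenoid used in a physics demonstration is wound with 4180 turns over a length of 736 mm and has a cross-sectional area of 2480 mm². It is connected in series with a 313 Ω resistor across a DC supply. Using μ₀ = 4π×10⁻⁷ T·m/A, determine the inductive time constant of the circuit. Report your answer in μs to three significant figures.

A = 2480 mm² = 2.480×10^-3 m².
L = μ₀N²A/ℓ = (4π×10⁻⁷)(4180)²(2.480×10^-3)/(0.736) = 7.398×10^-2 H.
τ = L/R = (7.398×10^-2)/(313) = 2.364×10^-4 s.

τ ≈ 236 μs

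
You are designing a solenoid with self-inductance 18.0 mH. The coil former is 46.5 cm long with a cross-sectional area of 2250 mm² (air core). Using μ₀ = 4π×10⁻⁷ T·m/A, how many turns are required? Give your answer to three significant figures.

N ≈ 1720 turns

A = 2250 mm² = 2.250×10^-3 m².
From L = μ₀N²A/ℓ, N = √(Lℓ / (μ₀A)).
N = √[(1.800×10^-2)(0.465) / ((4π×10⁻⁷)×2.250×10^-3)] = √(2.960×10^6) ≈ 1720.5.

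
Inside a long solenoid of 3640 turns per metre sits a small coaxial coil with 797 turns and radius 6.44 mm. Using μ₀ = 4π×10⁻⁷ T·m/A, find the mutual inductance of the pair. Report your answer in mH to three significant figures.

M ≈ 0.475 mH

The outer solenoid produces a uniform field B₁ = μ₀n₁I₁ across the inner coil,
so the flux linkage is N₂Φ = N₂B₁A₂ = μ₀n₁N₂A₂·I₁, giving M = μ₀n₁N₂A₂.
A₂ = πr² = π(6.440×10^-3 m)² = 1.303×10^-4 m².
M = (4π×10⁻⁷)(3640)(797)(1.303×10^-4) = 4.750×10^-4 H.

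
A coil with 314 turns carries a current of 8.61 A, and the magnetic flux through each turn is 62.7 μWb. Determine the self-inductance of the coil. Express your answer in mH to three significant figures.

L ≈ 2.29 mH

Self-inductance is defined by L = NΦ_B/I (flux linkage over current).
L = (314)(6.270×10^-5 Wb)/(8.61 A) = 2.287×10^-3 H.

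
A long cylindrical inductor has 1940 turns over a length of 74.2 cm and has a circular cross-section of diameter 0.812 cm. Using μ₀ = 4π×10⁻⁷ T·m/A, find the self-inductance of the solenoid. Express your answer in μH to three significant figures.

L ≈ 330 μH

A = π(d/2)² = π(4.060×10^-3 m)² = 5.178×10^-5 m².
For a long solenoid, L = μ₀N²A/ℓ.
L = (4π×10⁻⁷)(1940)²(5.178×10^-5)/(0.742 m) = 3.301×10^-4 H.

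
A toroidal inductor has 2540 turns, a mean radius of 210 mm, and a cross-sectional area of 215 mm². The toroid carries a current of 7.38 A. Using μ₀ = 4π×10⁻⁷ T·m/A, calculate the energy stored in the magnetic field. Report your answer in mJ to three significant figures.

U ≈ 36.0 mJ

L = μ₀N²A/(2πR) = (4π×10⁻⁷)(2540)²(2.150×10^-4)/(2π×0.21) = 1.321×10^-3 H.
U = ½LI² = ½(1.321×10^-3)(7.38)² = 3.597×10^-2 J.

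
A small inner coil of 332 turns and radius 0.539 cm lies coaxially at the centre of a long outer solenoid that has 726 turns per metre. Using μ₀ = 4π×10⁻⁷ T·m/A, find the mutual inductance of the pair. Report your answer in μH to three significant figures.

M ≈ 27.6 μH

The outer solenoid produces a uniform field B₁ = μ₀n₁I₁ across the inner coil,
so the flux linkage is N₂Φ = N₂B₁A₂ = μ₀n₁N₂A₂·I₁, giving M = μ₀n₁N₂A₂.
A₂ = πr² = π(5.390×10^-3 m)² = 9.127×10^-5 m².
M = (4π×10⁻⁷)(726)(332)(9.127×10^-5) = 2.764×10^-5 H.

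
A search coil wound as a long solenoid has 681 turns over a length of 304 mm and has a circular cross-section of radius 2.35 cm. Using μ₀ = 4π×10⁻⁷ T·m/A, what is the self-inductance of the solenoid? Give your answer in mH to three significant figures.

A = πr² = π(2.350×10^-2 m)² = 1.7349×10^-3 m².
For a long solenoid, L = μ₀N²A/ℓ.
L = (4π×10⁻⁷)(681)²(1.7349×10^-3)/(0.304 m) = 3.326×10^-3 H.

L ≈ 3.33 mH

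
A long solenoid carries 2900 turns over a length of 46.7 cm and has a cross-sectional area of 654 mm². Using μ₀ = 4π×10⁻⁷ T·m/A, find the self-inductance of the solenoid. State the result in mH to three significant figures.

A = 654 mm² = 6.540×10^-4 m².
For a long solenoid, L = μ₀N²A/ℓ.
L = (4π×10⁻⁷)(2900)²(6.540×10^-4)/(0.467 m) = 1.480×10^-2 H.

L ≈ 14.8 mH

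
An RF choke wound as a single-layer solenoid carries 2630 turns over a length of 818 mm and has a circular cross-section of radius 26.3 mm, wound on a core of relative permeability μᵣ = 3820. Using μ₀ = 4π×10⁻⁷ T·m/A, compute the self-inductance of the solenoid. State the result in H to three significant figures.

L ≈ 88.2 H

A = πr² = π(2.630×10^-2 m)² = 2.173×10^-3 m².
For a long solenoid, L = μ₀μᵣN²A/ℓ.
L = (4π×10⁻⁷)(3820)(2630)²(2.173×10^-3)/(0.818 m) = 88.2 H.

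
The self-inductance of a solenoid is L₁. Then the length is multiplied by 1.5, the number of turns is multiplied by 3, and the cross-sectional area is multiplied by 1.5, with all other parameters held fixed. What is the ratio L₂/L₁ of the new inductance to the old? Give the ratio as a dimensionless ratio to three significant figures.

For a solenoid, L ∝ μᵣN²A/ℓ.
L₂/L₁ = (1.5)^-1 × (3)^2 × (1.5) = 9.00.

L₂/L₁ = 9.00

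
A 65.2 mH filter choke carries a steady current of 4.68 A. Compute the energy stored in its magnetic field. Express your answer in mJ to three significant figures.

Stored magnetic energy: U = ½LI².
U = ½(6.520×10^-2 H)(4.68 A)² = 0.714 J.

U ≈ 714 mJ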